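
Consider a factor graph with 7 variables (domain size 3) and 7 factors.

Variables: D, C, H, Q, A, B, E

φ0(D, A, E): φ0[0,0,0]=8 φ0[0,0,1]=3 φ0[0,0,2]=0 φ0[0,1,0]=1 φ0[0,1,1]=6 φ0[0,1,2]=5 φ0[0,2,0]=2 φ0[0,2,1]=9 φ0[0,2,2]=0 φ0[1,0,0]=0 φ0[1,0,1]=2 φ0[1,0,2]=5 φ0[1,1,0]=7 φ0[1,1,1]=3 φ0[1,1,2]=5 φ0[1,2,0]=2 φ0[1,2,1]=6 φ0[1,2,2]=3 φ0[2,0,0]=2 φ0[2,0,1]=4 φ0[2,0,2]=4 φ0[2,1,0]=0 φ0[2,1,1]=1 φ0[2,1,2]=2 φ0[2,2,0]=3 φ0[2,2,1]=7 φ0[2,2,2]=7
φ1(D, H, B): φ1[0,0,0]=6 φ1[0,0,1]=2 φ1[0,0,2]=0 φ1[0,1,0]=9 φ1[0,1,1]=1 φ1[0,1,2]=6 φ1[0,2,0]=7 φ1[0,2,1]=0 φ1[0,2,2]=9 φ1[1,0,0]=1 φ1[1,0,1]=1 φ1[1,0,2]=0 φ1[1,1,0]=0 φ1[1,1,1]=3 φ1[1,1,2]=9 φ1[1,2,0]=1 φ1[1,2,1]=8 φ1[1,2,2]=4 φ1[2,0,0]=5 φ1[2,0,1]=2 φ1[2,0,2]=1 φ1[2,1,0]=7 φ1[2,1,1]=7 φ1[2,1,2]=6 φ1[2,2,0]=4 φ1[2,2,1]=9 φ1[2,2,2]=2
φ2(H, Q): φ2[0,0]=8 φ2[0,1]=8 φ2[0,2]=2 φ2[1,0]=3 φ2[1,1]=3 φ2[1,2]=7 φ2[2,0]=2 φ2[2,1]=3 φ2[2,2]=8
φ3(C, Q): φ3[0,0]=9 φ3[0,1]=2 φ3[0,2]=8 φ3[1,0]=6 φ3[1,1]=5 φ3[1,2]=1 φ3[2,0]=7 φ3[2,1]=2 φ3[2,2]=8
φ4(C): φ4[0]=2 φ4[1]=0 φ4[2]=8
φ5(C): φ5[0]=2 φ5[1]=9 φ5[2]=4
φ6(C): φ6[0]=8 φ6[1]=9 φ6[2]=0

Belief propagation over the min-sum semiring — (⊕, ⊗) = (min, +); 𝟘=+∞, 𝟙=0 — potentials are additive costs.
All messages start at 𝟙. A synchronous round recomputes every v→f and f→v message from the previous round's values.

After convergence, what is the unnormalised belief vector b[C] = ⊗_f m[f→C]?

b[C] = [17, 21, 17]

init: all messages = 𝟙 over 3 values
r1 m[φ0→D] = [0, 0, 0]
r1 m[φ0→A] = [0, 0, 0]
r1 m[φ0→E] = [0, 1, 0]
r1 m[φ1→D] = [0, 0, 1]
r1 m[φ1→H] = [0, 0, 0]
r1 m[φ1→B] = [0, 0, 0]
r1 m[φ2→H] = [2, 3, 2]
r1 m[φ2→Q] = [2, 3, 2]
r1 m[φ3→C] = [2, 1, 2]
r1 m[φ3→Q] = [6, 2, 1]
r1 m[φ4→C] = [2, 0, 8]
r1 m[φ5→C] = [2, 9, 4]
r1 m[φ6→C] = [8, 9, 0]
r1 m[D→φ0] = [0, 0, 0]
r1 m[D→φ1] = [0, 0, 0]
r1 m[C→φ3] = [0, 0, 0]
r1 m[C→φ4] = [0, 0, 0]
r1 m[C→φ5] = [0, 0, 0]
r1 m[C→φ6] = [0, 0, 0]
r1 m[H→φ1] = [0, 0, 0]
r1 m[H→φ2] = [0, 0, 0]
r1 m[Q→φ2] = [0, 0, 0]
r1 m[Q→φ3] = [0, 0, 0]
r1 m[A→φ0] = [0, 0, 0]
r1 m[B→φ1] = [0, 0, 0]
r1 m[E→φ0] = [0, 0, 0]
r2 m[φ0→D] = [0, 0, 0]
r2 m[φ0→A] = [0, 0, 0]
r2 m[φ0→E] = [0, 1, 0]
r2 m[φ1→D] = [0, 0, 1]
r2 m[φ1→H] = [0, 0, 0]
r2 m[φ1→B] = [0, 0, 0]
r2 m[φ2→H] = [2, 3, 2]
r2 m[φ2→Q] = [2, 3, 2]
r2 m[φ3→C] = [2, 1, 2]
r2 m[φ3→Q] = [6, 2, 1]
r2 m[φ4→C] = [2, 0, 8]
r2 m[φ5→C] = [2, 9, 4]
r2 m[φ6→C] = [8, 9, 0]
r2 m[D→φ0] = [0, 0, 1]
r2 m[D→φ1] = [0, 0, 0]
r2 m[C→φ3] = [12, 18, 12]
r2 m[C→φ4] = [12, 19, 6]
r2 m[C→φ5] = [12, 10, 10]
r2 m[C→φ6] = [6, 10, 14]
r2 m[H→φ1] = [2, 3, 2]
r2 m[H→φ2] = [0, 0, 0]
r2 m[Q→φ2] = [6, 2, 1]
r2 m[Q→φ3] = [2, 3, 2]
r2 m[A→φ0] = [0, 0, 0]
r2 m[B→φ1] = [0, 0, 0]
r2 m[E→φ0] = [0, 0, 0]
r3 m[φ0→D] = [0, 0, 0]
r3 m[φ0→A] = [0, 1, 0]
r3 m[φ0→E] = [0, 2, 0]
r3 m[φ1→D] = [2, 2, 3]
r3 m[φ1→H] = [0, 0, 0]
r3 m[φ1→B] = [3, 2, 2]
r3 m[φ2→H] = [3, 5, 5]
r3 m[φ2→Q] = [2, 3, 2]
r3 m[φ3→C] = [5, 3, 5]
r3 m[φ3→Q] = [19, 14, 19]
r3 m[φ4→C] = [2, 0, 8]
r3 m[φ5→C] = [2, 9, 4]
r3 m[φ6→C] = [8, 9, 0]
r3 m[D→φ0] = [0, 0, 1]
r3 m[D→φ1] = [0, 0, 0]
r3 m[C→φ3] = [12, 18, 12]
r3 m[C→φ4] = [12, 19, 6]
r3 m[C→φ5] = [12, 10, 10]
r3 m[C→φ6] = [6, 10, 14]
r3 m[H→φ1] = [2, 3, 2]
r3 m[H→φ2] = [0, 0, 0]
r3 m[Q→φ2] = [6, 2, 1]
r3 m[Q→φ3] = [2, 3, 2]
r3 m[A→φ0] = [0, 0, 0]
r3 m[B→φ1] = [0, 0, 0]
r3 m[E→φ0] = [0, 0, 0]
r4 m[φ0→D] = [0, 0, 0]
r4 m[φ0→A] = [0, 1, 0]
r4 m[φ0→E] = [0, 2, 0]
r4 m[φ1→D] = [2, 2, 3]
r4 m[φ1→H] = [0, 0, 0]
r4 m[φ1→B] = [3, 2, 2]
r4 m[φ2→H] = [3, 5, 5]
r4 m[φ2→Q] = [2, 3, 2]
r4 m[φ3→C] = [5, 3, 5]
r4 m[φ3→Q] = [19, 14, 19]
r4 m[φ4→C] = [2, 0, 8]
r4 m[φ5→C] = [2, 9, 4]
r4 m[φ6→C] = [8, 9, 0]
r4 m[D→φ0] = [2, 2, 3]
r4 m[D→φ1] = [0, 0, 0]
r4 m[C→φ3] = [12, 18, 12]
r4 m[C→φ4] = [15, 21, 9]
r4 m[C→φ5] = [15, 12, 13]
r4 m[C→φ6] = [9, 12, 17]
r4 m[H→φ1] = [3, 5, 5]
r4 m[H→φ2] = [0, 0, 0]
r4 m[Q→φ2] = [19, 14, 19]
r4 m[Q→φ3] = [2, 3, 2]
r4 m[A→φ0] = [0, 0, 0]
r4 m[B→φ1] = [0, 0, 0]
r4 m[E→φ0] = [0, 0, 0]
r5 m[φ0→D] = [0, 0, 0]
r5 m[φ0→A] = [2, 3, 2]
r5 m[φ0→E] = [2, 4, 2]
r5 m[φ1→D] = [3, 3, 4]
r5 m[φ1→H] = [0, 0, 0]
r5 m[φ1→B] = [4, 4, 3]
r5 m[φ2→H] = [21, 17, 17]
r5 m[φ2→Q] = [2, 3, 2]
r5 m[φ3→C] = [5, 3, 5]
r5 m[φ3→Q] = [19, 14, 19]
r5 m[φ4→C] = [2, 0, 8]
r5 m[φ5→C] = [2, 9, 4]
r5 m[φ6→C] = [8, 9, 0]
r5 m[D→φ0] = [2, 2, 3]
r5 m[D→φ1] = [0, 0, 0]
r5 m[C→φ3] = [12, 18, 12]
r5 m[C→φ4] = [15, 21, 9]
r5 m[C→φ5] = [15, 12, 13]
r5 m[C→φ6] = [9, 12, 17]
r5 m[H→φ1] = [3, 5, 5]
r5 m[H→φ2] = [0, 0, 0]
r5 m[Q→φ2] = [19, 14, 19]
r5 m[Q→φ3] = [2, 3, 2]
r5 m[A→φ0] = [0, 0, 0]
r5 m[B→φ1] = [0, 0, 0]
r5 m[E→φ0] = [0, 0, 0]
r6 m[φ0→D] = [0, 0, 0]
r6 m[φ0→A] = [2, 3, 2]
r6 m[φ0→E] = [2, 4, 2]
r6 m[φ1→D] = [3, 3, 4]
r6 m[φ1→H] = [0, 0, 0]
r6 m[φ1→B] = [4, 4, 3]
r6 m[φ2→H] = [21, 17, 17]
r6 m[φ2→Q] = [2, 3, 2]
r6 m[φ3→C] = [5, 3, 5]
r6 m[φ3→Q] = [19, 14, 19]
r6 m[φ4→C] = [2, 0, 8]
r6 m[φ5→C] = [2, 9, 4]
r6 m[φ6→C] = [8, 9, 0]
r6 m[D→φ0] = [3, 3, 4]
r6 m[D→φ1] = [0, 0, 0]
r6 m[C→φ3] = [12, 18, 12]
r6 m[C→φ4] = [15, 21, 9]
r6 m[C→φ5] = [15, 12, 13]
r6 m[C→φ6] = [9, 12, 17]
r6 m[H→φ1] = [21, 17, 17]
r6 m[H→φ2] = [0, 0, 0]
r6 m[Q→φ2] = [19, 14, 19]
r6 m[Q→φ3] = [2, 3, 2]
r6 m[A→φ0] = [0, 0, 0]
r6 m[B→φ1] = [0, 0, 0]
r6 m[E→φ0] = [0, 0, 0]
r7 m[φ0→D] = [0, 0, 0]
r7 m[φ0→A] = [3, 4, 3]
r7 m[φ0→E] = [3, 5, 3]
r7 m[φ1→D] = [17, 17, 19]
r7 m[φ1→H] = [0, 0, 0]
r7 m[φ1→B] = [17, 17, 19]
r7 m[φ2→H] = [21, 17, 17]
r7 m[φ2→Q] = [2, 3, 2]
r7 m[φ3→C] = [5, 3, 5]
r7 m[φ3→Q] = [19, 14, 19]
r7 m[φ4→C] = [2, 0, 8]
r7 m[φ5→C] = [2, 9, 4]
r7 m[φ6→C] = [8, 9, 0]
r7 m[D→φ0] = [3, 3, 4]
r7 m[D→φ1] = [0, 0, 0]
r7 m[C→φ3] = [12, 18, 12]
r7 m[C→φ4] = [15, 21, 9]
r7 m[C→φ5] = [15, 12, 13]
r7 m[C→φ6] = [9, 12, 17]
r7 m[H→φ1] = [21, 17, 17]
r7 m[H→φ2] = [0, 0, 0]
r7 m[Q→φ2] = [19, 14, 19]
r7 m[Q→φ3] = [2, 3, 2]
r7 m[A→φ0] = [0, 0, 0]
r7 m[B→φ1] = [0, 0, 0]
r7 m[E→φ0] = [0, 0, 0]
r8 m[φ0→D] = [0, 0, 0]
r8 m[φ0→A] = [3, 4, 3]
r8 m[φ0→E] = [3, 5, 3]
r8 m[φ1→D] = [17, 17, 19]
r8 m[φ1→H] = [0, 0, 0]
r8 m[φ1→B] = [17, 17, 19]
r8 m[φ2→H] = [21, 17, 17]
r8 m[φ2→Q] = [2, 3, 2]
r8 m[φ3→C] = [5, 3, 5]
r8 m[φ3→Q] = [19, 14, 19]
r8 m[φ4→C] = [2, 0, 8]
r8 m[φ5→C] = [2, 9, 4]
r8 m[φ6→C] = [8, 9, 0]
r8 m[D→φ0] = [17, 17, 19]
r8 m[D→φ1] = [0, 0, 0]
r8 m[C→φ3] = [12, 18, 12]
r8 m[C→φ4] = [15, 21, 9]
r8 m[C→φ5] = [15, 12, 13]
r8 m[C→φ6] = [9, 12, 17]
r8 m[H→φ1] = [21, 17, 17]
r8 m[H→φ2] = [0, 0, 0]
r8 m[Q→φ2] = [19, 14, 19]
r8 m[Q→φ3] = [2, 3, 2]
r8 m[A→φ0] = [0, 0, 0]
r8 m[B→φ1] = [0, 0, 0]
r8 m[E→φ0] = [0, 0, 0]
r9 m[φ0→D] = [0, 0, 0]
r9 m[φ0→A] = [17, 18, 17]
r9 m[φ0→E] = [17, 19, 17]
r9 m[φ1→D] = [17, 17, 19]
r9 m[φ1→H] = [0, 0, 0]
r9 m[φ1→B] = [17, 17, 19]
r9 m[φ2→H] = [21, 17, 17]
r9 m[φ2→Q] = [2, 3, 2]
r9 m[φ3→C] = [5, 3, 5]
r9 m[φ3→Q] = [19, 14, 19]
r9 m[φ4→C] = [2, 0, 8]
r9 m[φ5→C] = [2, 9, 4]
r9 m[φ6→C] = [8, 9, 0]
r9 m[D→φ0] = [17, 17, 19]
r9 m[D→φ1] = [0, 0, 0]
r9 m[C→φ3] = [12, 18, 12]
r9 m[C→φ4] = [15, 21, 9]
r9 m[C→φ5] = [15, 12, 13]
r9 m[C→φ6] = [9, 12, 17]
r9 m[H→φ1] = [21, 17, 17]
r9 m[H→φ2] = [0, 0, 0]
r9 m[Q→φ2] = [19, 14, 19]
r9 m[Q→φ3] = [2, 3, 2]
r9 m[A→φ0] = [0, 0, 0]
r9 m[B→φ1] = [0, 0, 0]
r9 m[E→φ0] = [0, 0, 0]
r10 m[φ0→D] = [0, 0, 0]
r10 m[φ0→A] = [17, 18, 17]
r10 m[φ0→E] = [17, 19, 17]
r10 m[φ1→D] = [17, 17, 19]
r10 m[φ1→H] = [0, 0, 0]
r10 m[φ1→B] = [17, 17, 19]
r10 m[φ2→H] = [21, 17, 17]
r10 m[φ2→Q] = [2, 3, 2]
r10 m[φ3→C] = [5, 3, 5]
r10 m[φ3→Q] = [19, 14, 19]
r10 m[φ4→C] = [2, 0, 8]
r10 m[φ5→C] = [2, 9, 4]
r10 m[φ6→C] = [8, 9, 0]
r10 m[D→φ0] = [17, 17, 19]
r10 m[D→φ1] = [0, 0, 0]
r10 m[C→φ3] = [12, 18, 12]
r10 m[C→φ4] = [15, 21, 9]
r10 m[C→φ5] = [15, 12, 13]
r10 m[C→φ6] = [9, 12, 17]
r10 m[H→φ1] = [21, 17, 17]
r10 m[H→φ2] = [0, 0, 0]
r10 m[Q→φ2] = [19, 14, 19]
r10 m[Q→φ3] = [2, 3, 2]
r10 m[A→φ0] = [0, 0, 0]
r10 m[B→φ1] = [0, 0, 0]
r10 m[E→φ0] = [0, 0, 0]
fixed point reached at round 10
b[C] = ⊗ incoming = [17, 21, 17]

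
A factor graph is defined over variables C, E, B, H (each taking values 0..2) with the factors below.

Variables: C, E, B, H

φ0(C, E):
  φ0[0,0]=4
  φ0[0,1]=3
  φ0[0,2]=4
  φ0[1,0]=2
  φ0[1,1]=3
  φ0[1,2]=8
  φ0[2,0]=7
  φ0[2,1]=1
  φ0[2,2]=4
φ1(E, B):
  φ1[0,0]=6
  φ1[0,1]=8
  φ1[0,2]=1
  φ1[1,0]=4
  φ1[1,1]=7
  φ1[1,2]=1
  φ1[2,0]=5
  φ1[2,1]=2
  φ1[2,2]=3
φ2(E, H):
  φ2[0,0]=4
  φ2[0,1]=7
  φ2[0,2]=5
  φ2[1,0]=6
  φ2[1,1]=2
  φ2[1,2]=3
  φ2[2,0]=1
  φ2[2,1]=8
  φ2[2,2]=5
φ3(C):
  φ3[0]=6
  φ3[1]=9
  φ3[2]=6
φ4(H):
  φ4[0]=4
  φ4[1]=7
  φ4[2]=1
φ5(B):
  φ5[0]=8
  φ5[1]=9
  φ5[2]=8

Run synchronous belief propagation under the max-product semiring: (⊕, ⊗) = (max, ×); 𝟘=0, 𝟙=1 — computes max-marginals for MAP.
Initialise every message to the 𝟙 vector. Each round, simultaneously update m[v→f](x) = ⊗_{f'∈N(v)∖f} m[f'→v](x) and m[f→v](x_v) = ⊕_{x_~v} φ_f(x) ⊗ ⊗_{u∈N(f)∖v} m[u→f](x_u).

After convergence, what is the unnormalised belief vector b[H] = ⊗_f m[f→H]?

b[H] = [48384, 161280, 15120]

init: all messages = 𝟙 over 3 values
r1 m[φ0→C] = [4, 8, 7]
r1 m[φ0→E] = [7, 3, 8]
r1 m[φ1→E] = [8, 7, 5]
r1 m[φ1→B] = [6, 8, 3]
r1 m[φ2→E] = [7, 6, 8]
r1 m[φ2→H] = [6, 8, 5]
r1 m[φ3→C] = [6, 9, 6]
r1 m[φ4→H] = [4, 7, 1]
r1 m[φ5→B] = [8, 9, 8]
r1 m[C→φ0] = [1, 1, 1]
r1 m[C→φ3] = [1, 1, 1]
r1 m[E→φ0] = [1, 1, 1]
r1 m[E→φ1] = [1, 1, 1]
r1 m[E→φ2] = [1, 1, 1]
r1 m[B→φ1] = [1, 1, 1]
r1 m[B→φ5] = [1, 1, 1]
r1 m[H→φ2] = [1, 1, 1]
r1 m[H→φ4] = [1, 1, 1]
r2 m[φ0→C] = [4, 8, 7]
r2 m[φ0→E] = [7, 3, 8]
r2 m[φ1→E] = [8, 7, 5]
r2 m[φ1→B] = [6, 8, 3]
r2 m[φ2→E] = [7, 6, 8]
r2 m[φ2→H] = [6, 8, 5]
r2 m[φ3→C] = [6, 9, 6]
r2 m[φ4→H] = [4, 7, 1]
r2 m[φ5→B] = [8, 9, 8]
r2 m[C→φ0] = [6, 9, 6]
r2 m[C→φ3] = [4, 8, 7]
r2 m[E→φ0] = [56, 42, 40]
r2 m[E→φ1] = [49, 18, 64]
r2 m[E→φ2] = [56, 21, 40]
r2 m[B→φ1] = [8, 9, 8]
r2 m[B→φ5] = [6, 8, 3]
r2 m[H→φ2] = [4, 7, 1]
r2 m[H→φ4] = [6, 8, 5]
r3 m[φ0→C] = [224, 320, 392]
r3 m[φ0→E] = [42, 27, 72]
r3 m[φ1→E] = [72, 63, 40]
r3 m[φ1→B] = [320, 392, 192]
r3 m[φ2→E] = [49, 24, 56]
r3 m[φ2→H] = [224, 392, 280]
r3 m[φ3→C] = [6, 9, 6]
r3 m[φ4→H] = [4, 7, 1]
r3 m[φ5→B] = [8, 9, 8]
r3 m[C→φ0] = [6, 9, 6]
r3 m[C→φ3] = [4, 8, 7]
r3 m[E→φ0] = [56, 42, 40]
r3 m[E→φ1] = [49, 18, 64]
r3 m[E→φ2] = [56, 21, 40]
r3 m[B→φ1] = [8, 9, 8]
r3 m[B→φ5] = [6, 8, 3]
r3 m[H→φ2] = [4, 7, 1]
r3 m[H→φ4] = [6, 8, 5]
r4 m[φ0→C] = [224, 320, 392]
r4 m[φ0→E] = [42, 27, 72]
r4 m[φ1→E] = [72, 63, 40]
r4 m[φ1→B] = [320, 392, 192]
r4 m[φ2→E] = [49, 24, 56]
r4 m[φ2→H] = [224, 392, 280]
r4 m[φ3→C] = [6, 9, 6]
r4 m[φ4→H] = [4, 7, 1]
r4 m[φ5→B] = [8, 9, 8]
r4 m[C→φ0] = [6, 9, 6]
r4 m[C→φ3] = [224, 320, 392]
r4 m[E→φ0] = [3528, 1512, 2240]
r4 m[E→φ1] = [2058, 648, 4032]
r4 m[E→φ2] = [3024, 1701, 2880]
r4 m[B→φ1] = [8, 9, 8]
r4 m[B→φ5] = [320, 392, 192]
r4 m[H→φ2] = [4, 7, 1]
r4 m[H→φ4] = [224, 392, 280]
r5 m[φ0→C] = [14112, 17920, 24696]
r5 m[φ0→E] = [42, 27, 72]
r5 m[φ1→E] = [72, 63, 40]
r5 m[φ1→B] = [20160, 16464, 12096]
r5 m[φ2→E] = [49, 24, 56]
r5 m[φ2→H] = [12096, 23040, 15120]
r5 m[φ3→C] = [6, 9, 6]
r5 m[φ4→H] = [4, 7, 1]
r5 m[φ5→B] = [8, 9, 8]
r5 m[C→φ0] = [6, 9, 6]
r5 m[C→φ3] = [224, 320, 392]
r5 m[E→φ0] = [3528, 1512, 2240]
r5 m[E→φ1] = [2058, 648, 4032]
r5 m[E→φ2] = [3024, 1701, 2880]
r5 m[B→φ1] = [8, 9, 8]
r5 m[B→φ5] = [320, 392, 192]
r5 m[H→φ2] = [4, 7, 1]
r5 m[H→φ4] = [224, 392, 280]
r6 m[φ0→C] = [14112, 17920, 24696]
r6 m[φ0→E] = [42, 27, 72]
r6 m[φ1→E] = [72, 63, 40]
r6 m[φ1→B] = [20160, 16464, 12096]
r6 m[φ2→E] = [49, 24, 56]
r6 m[φ2→H] = [12096, 23040, 15120]
r6 m[φ3→C] = [6, 9, 6]
r6 m[φ4→H] = [4, 7, 1]
r6 m[φ5→B] = [8, 9, 8]
r6 m[C→φ0] = [6, 9, 6]
r6 m[C→φ3] = [14112, 17920, 24696]
r6 m[E→φ0] = [3528, 1512, 2240]
r6 m[E→φ1] = [2058, 648, 4032]
r6 m[E→φ2] = [3024, 1701, 2880]
r6 m[B→φ1] = [8, 9, 8]
r6 m[B→φ5] = [20160, 16464, 12096]
r6 m[H→φ2] = [4, 7, 1]
r6 m[H→φ4] = [12096, 23040, 15120]
r7 m[φ0→C] = [14112, 17920, 24696]
r7 m[φ0→E] = [42, 27, 72]
r7 m[φ1→E] = [72, 63, 40]
r7 m[φ1→B] = [20160, 16464, 12096]
r7 m[φ2→E] = [49, 24, 56]
r7 m[φ2→H] = [12096, 23040, 15120]
r7 m[φ3→C] = [6, 9, 6]
r7 m[φ4→H] = [4, 7, 1]
r7 m[φ5→B] = [8, 9, 8]
r7 m[C→φ0] = [6, 9, 6]
r7 m[C→φ3] = [14112, 17920, 24696]
r7 m[E→φ0] = [3528, 1512, 2240]
r7 m[E→φ1] = [2058, 648, 4032]
r7 m[E→φ2] = [3024, 1701, 2880]
r7 m[B→φ1] = [8, 9, 8]
r7 m[B→φ5] = [20160, 16464, 12096]
r7 m[H→φ2] = [4, 7, 1]
r7 m[H→φ4] = [12096, 23040, 15120]
fixed point reached at round 7
b[H] = ⊗ incoming = [48384, 161280, 15120]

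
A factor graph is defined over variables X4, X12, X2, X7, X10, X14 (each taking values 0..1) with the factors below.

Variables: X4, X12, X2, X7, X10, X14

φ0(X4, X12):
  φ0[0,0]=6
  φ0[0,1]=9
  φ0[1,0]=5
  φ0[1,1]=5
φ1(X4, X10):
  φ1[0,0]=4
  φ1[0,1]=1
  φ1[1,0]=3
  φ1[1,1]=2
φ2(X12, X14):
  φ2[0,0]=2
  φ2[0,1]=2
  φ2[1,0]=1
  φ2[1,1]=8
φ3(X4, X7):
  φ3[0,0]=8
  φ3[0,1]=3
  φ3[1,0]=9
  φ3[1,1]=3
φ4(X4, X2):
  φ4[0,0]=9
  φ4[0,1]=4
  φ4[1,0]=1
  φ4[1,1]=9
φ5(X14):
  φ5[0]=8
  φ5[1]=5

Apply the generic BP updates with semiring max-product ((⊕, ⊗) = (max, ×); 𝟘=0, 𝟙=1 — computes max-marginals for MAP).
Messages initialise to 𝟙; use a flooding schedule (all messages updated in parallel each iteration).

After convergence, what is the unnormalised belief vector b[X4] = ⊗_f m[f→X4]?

init: all messages = 𝟙 over 2 values
r1 m[φ0→X4] = [9, 5]
r1 m[φ0→X12] = [6, 9]
r1 m[φ1→X4] = [4, 3]
r1 m[φ1→X10] = [4, 2]
r1 m[φ2→X12] = [2, 8]
r1 m[φ2→X14] = [2, 8]
r1 m[φ3→X4] = [8, 9]
r1 m[φ3→X7] = [9, 3]
r1 m[φ4→X4] = [9, 9]
r1 m[φ4→X2] = [9, 9]
r1 m[φ5→X14] = [8, 5]
r1 m[X4→φ0] = [1, 1]
r1 m[X4→φ1] = [1, 1]
r1 m[X4→φ3] = [1, 1]
r1 m[X4→φ4] = [1, 1]
r1 m[X12→φ0] = [1, 1]
r1 m[X12→φ2] = [1, 1]
r1 m[X2→φ4] = [1, 1]
r1 m[X7→φ3] = [1, 1]
r1 m[X10→φ1] = [1, 1]
r1 m[X14→φ2] = [1, 1]
r1 m[X14→φ5] = [1, 1]
r2 m[φ0→X4] = [9, 5]
r2 m[φ0→X12] = [6, 9]
r2 m[φ1→X4] = [4, 3]
r2 m[φ1→X10] = [4, 2]
r2 m[φ2→X12] = [2, 8]
r2 m[φ2→X14] = [2, 8]
r2 m[φ3→X4] = [8, 9]
r2 m[φ3→X7] = [9, 3]
r2 m[φ4→X4] = [9, 9]
r2 m[φ4→X2] = [9, 9]
r2 m[φ5→X14] = [8, 5]
r2 m[X4→φ0] = [288, 243]
r2 m[X4→φ1] = [648, 405]
r2 m[X4→φ3] = [324, 135]
r2 m[X4→φ4] = [288, 135]
r2 m[X12→φ0] = [2, 8]
r2 m[X12→φ2] = [6, 9]
r2 m[X2→φ4] = [1, 1]
r2 m[X7→φ3] = [1, 1]
r2 m[X10→φ1] = [1, 1]
r2 m[X14→φ2] = [8, 5]
r2 m[X14→φ5] = [2, 8]
r3 m[φ0→X4] = [72, 40]
r3 m[φ0→X12] = [1728, 2592]
r3 m[φ1→X4] = [4, 3]
r3 m[φ1→X10] = [2592, 810]
r3 m[φ2→X12] = [16, 40]
r3 m[φ2→X14] = [12, 72]
r3 m[φ3→X4] = [8, 9]
r3 m[φ3→X7] = [2592, 972]
r3 m[φ4→X4] = [9, 9]
r3 m[φ4→X2] = [2592, 1215]
r3 m[φ5→X14] = [8, 5]
r3 m[X4→φ0] = [288, 243]
r3 m[X4→φ1] = [648, 405]
r3 m[X4→φ3] = [324, 135]
r3 m[X4→φ4] = [288, 135]
r3 m[X12→φ0] = [2, 8]
r3 m[X12→φ2] = [6, 9]
r3 m[X2→φ4] = [1, 1]
r3 m[X7→φ3] = [1, 1]
r3 m[X10→φ1] = [1, 1]
r3 m[X14→φ2] = [8, 5]
r3 m[X14→φ5] = [2, 8]
r4 m[φ0→X4] = [72, 40]
r4 m[φ0→X12] = [1728, 2592]
r4 m[φ1→X4] = [4, 3]
r4 m[φ1→X10] = [2592, 810]
r4 m[φ2→X12] = [16, 40]
r4 m[φ2→X14] = [12, 72]
r4 m[φ3→X4] = [8, 9]
r4 m[φ3→X7] = [2592, 972]
r4 m[φ4→X4] = [9, 9]
r4 m[φ4→X2] = [2592, 1215]
r4 m[φ5→X14] = [8, 5]
r4 m[X4→φ0] = [288, 243]
r4 m[X4→φ1] = [5184, 3240]
r4 m[X4→φ3] = [2592, 1080]
r4 m[X4→φ4] = [2304, 1080]
r4 m[X12→φ0] = [16, 40]
r4 m[X12→φ2] = [1728, 2592]
r4 m[X2→φ4] = [1, 1]
r4 m[X7→φ3] = [1, 1]
r4 m[X10→φ1] = [1, 1]
r4 m[X14→φ2] = [8, 5]
r4 m[X14→φ5] = [12, 72]
r5 m[φ0→X4] = [360, 200]
r5 m[φ0→X12] = [1728, 2592]
r5 m[φ1→X4] = [4, 3]
r5 m[φ1→X10] = [20736, 6480]
r5 m[φ2→X12] = [16, 40]
r5 m[φ2→X14] = [3456, 20736]
r5 m[φ3→X4] = [8, 9]
r5 m[φ3→X7] = [20736, 7776]
r5 m[φ4→X4] = [9, 9]
r5 m[φ4→X2] = [20736, 9720]
r5 m[φ5→X14] = [8, 5]
r5 m[X4→φ0] = [288, 243]
r5 m[X4→φ1] = [5184, 3240]
r5 m[X4→φ3] = [2592, 1080]
r5 m[X4→φ4] = [2304, 1080]
r5 m[X12→φ0] = [16, 40]
r5 m[X12→φ2] = [1728, 2592]
r5 m[X2→φ4] = [1, 1]
r5 m[X7→φ3] = [1, 1]
r5 m[X10→φ1] = [1, 1]
r5 m[X14→φ2] = [8, 5]
r5 m[X14→φ5] = [12, 72]
r6 m[φ0→X4] = [360, 200]
r6 m[φ0→X12] = [1728, 2592]
r6 m[φ1→X4] = [4, 3]
r6 m[φ1→X10] = [20736, 6480]
r6 m[φ2→X12] = [16, 40]
r6 m[φ2→X14] = [3456, 20736]
r6 m[φ3→X4] = [8, 9]
r6 m[φ3→X7] = [20736, 7776]
r6 m[φ4→X4] = [9, 9]
r6 m[φ4→X2] = [20736, 9720]
r6 m[φ5→X14] = [8, 5]
r6 m[X4→φ0] = [288, 243]
r6 m[X4→φ1] = [25920, 16200]
r6 m[X4→φ3] = [12960, 5400]
r6 m[X4→φ4] = [11520, 5400]
r6 m[X12→φ0] = [16, 40]
r6 m[X12→φ2] = [1728, 2592]
r6 m[X2→φ4] = [1, 1]
r6 m[X7→φ3] = [1, 1]
r6 m[X10→φ1] = [1, 1]
r6 m[X14→φ2] = [8, 5]
r6 m[X14→φ5] = [3456, 20736]
r7 m[φ0→X4] = [360, 200]
r7 m[φ0→X12] = [1728, 2592]
r7 m[φ1→X4] = [4, 3]
r7 m[φ1→X10] = [103680, 32400]
r7 m[φ2→X12] = [16, 40]
r7 m[φ2→X14] = [3456, 20736]
r7 m[φ3→X4] = [8, 9]
r7 m[φ3→X7] = [103680, 38880]
r7 m[φ4→X4] = [9, 9]
r7 m[φ4→X2] = [103680, 48600]
r7 m[φ5→X14] = [8, 5]
r7 m[X4→φ0] = [288, 243]
r7 m[X4→φ1] = [25920, 16200]
r7 m[X4→φ3] = [12960, 5400]
r7 m[X4→φ4] = [11520, 5400]
r7 m[X12→φ0] = [16, 40]
r7 m[X12→φ2] = [1728, 2592]
r7 m[X2→φ4] = [1, 1]
r7 m[X7→φ3] = [1, 1]
r7 m[X10→φ1] = [1, 1]
r7 m[X14→φ2] = [8, 5]
r7 m[X14→φ5] = [3456, 20736]
r8 m[φ0→X4] = [360, 200]
r8 m[φ0→X12] = [1728, 2592]
r8 m[φ1→X4] = [4, 3]
r8 m[φ1→X10] = [103680, 32400]
r8 m[φ2→X12] = [16, 40]
r8 m[φ2→X14] = [3456, 20736]
r8 m[φ3→X4] = [8, 9]
r8 m[φ3→X7] = [103680, 38880]
r8 m[φ4→X4] = [9, 9]
r8 m[φ4→X2] = [103680, 48600]
r8 m[φ5→X14] = [8, 5]
r8 m[X4→φ0] = [288, 243]
r8 m[X4→φ1] = [25920, 16200]
r8 m[X4→φ3] = [12960, 5400]
r8 m[X4→φ4] = [11520, 5400]
r8 m[X12→φ0] = [16, 40]
r8 m[X12→φ2] = [1728, 2592]
r8 m[X2→φ4] = [1, 1]
r8 m[X7→φ3] = [1, 1]
r8 m[X10→φ1] = [1, 1]
r8 m[X14→φ2] = [8, 5]
r8 m[X14→φ5] = [3456, 20736]
fixed point reached at round 8
b[X4] = ⊗ incoming = [103680, 48600]

b[X4] = [103680, 48600]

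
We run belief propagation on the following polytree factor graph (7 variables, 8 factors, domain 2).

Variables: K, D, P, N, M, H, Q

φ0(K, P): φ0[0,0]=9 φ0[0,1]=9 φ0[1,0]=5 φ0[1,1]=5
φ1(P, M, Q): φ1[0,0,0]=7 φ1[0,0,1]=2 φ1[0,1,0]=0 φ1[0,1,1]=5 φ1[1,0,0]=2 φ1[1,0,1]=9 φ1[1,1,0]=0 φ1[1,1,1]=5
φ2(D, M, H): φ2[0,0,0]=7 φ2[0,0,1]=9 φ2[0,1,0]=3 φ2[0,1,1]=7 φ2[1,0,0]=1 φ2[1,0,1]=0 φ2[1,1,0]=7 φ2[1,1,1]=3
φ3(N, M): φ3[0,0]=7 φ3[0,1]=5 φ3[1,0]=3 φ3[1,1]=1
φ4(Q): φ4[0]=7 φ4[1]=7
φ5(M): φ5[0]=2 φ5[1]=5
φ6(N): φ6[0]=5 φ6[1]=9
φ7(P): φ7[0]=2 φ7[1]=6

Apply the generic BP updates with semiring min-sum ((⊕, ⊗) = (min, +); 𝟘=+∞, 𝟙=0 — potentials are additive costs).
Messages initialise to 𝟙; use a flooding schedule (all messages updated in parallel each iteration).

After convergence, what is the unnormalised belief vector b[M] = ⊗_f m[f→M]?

init: all messages = 𝟙 over 2 values
r1 m[φ0→K] = [9, 5]
r1 m[φ0→P] = [5, 5]
r1 m[φ1→P] = [0, 0]
r1 m[φ1→M] = [2, 0]
r1 m[φ1→Q] = [0, 2]
r1 m[φ2→D] = [3, 0]
r1 m[φ2→M] = [0, 3]
r1 m[φ2→H] = [1, 0]
r1 m[φ3→N] = [5, 1]
r1 m[φ3→M] = [3, 1]
r1 m[φ4→Q] = [7, 7]
r1 m[φ5→M] = [2, 5]
r1 m[φ6→N] = [5, 9]
r1 m[φ7→P] = [2, 6]
r1 m[K→φ0] = [0, 0]
r1 m[D→φ2] = [0, 0]
r1 m[P→φ0] = [0, 0]
r1 m[P→φ1] = [0, 0]
r1 m[P→φ7] = [0, 0]
r1 m[N→φ3] = [0, 0]
r1 m[N→φ6] = [0, 0]
r1 m[M→φ1] = [0, 0]
r1 m[M→φ2] = [0, 0]
r1 m[M→φ3] = [0, 0]
r1 m[M→φ5] = [0, 0]
r1 m[H→φ2] = [0, 0]
r1 m[Q→φ1] = [0, 0]
r1 m[Q→φ4] = [0, 0]
r2 m[φ0→K] = [9, 5]
r2 m[φ0→P] = [5, 5]
r2 m[φ1→P] = [0, 0]
r2 m[φ1→M] = [2, 0]
r2 m[φ1→Q] = [0, 2]
r2 m[φ2→D] = [3, 0]
r2 m[φ2→M] = [0, 3]
r2 m[φ2→H] = [1, 0]
r2 m[φ3→N] = [5, 1]
r2 m[φ3→M] = [3, 1]
r2 m[φ4→Q] = [7, 7]
r2 m[φ5→M] = [2, 5]
r2 m[φ6→N] = [5, 9]
r2 m[φ7→P] = [2, 6]
r2 m[K→φ0] = [0, 0]
r2 m[D→φ2] = [0, 0]
r2 m[P→φ0] = [2, 6]
r2 m[P→φ1] = [7, 11]
r2 m[P→φ7] = [5, 5]
r2 m[N→φ3] = [5, 9]
r2 m[N→φ6] = [5, 1]
r2 m[M→φ1] = [5, 9]
r2 m[M→φ2] = [7, 6]
r2 m[M→φ3] = [4, 8]
r2 m[M→φ5] = [5, 4]
r2 m[H→φ2] = [0, 0]
r2 m[Q→φ1] = [7, 7]
r2 m[Q→φ4] = [0, 2]
r3 m[φ0→K] = [11, 7]
r3 m[φ0→P] = [5, 5]
r3 m[φ1→P] = [14, 14]
r3 m[φ1→M] = [16, 14]
r3 m[φ1→Q] = [16, 14]
r3 m[φ2→D] = [9, 7]
r3 m[φ2→M] = [0, 3]
r3 m[φ2→H] = [8, 7]
r3 m[φ3→N] = [11, 7]
r3 m[φ3→M] = [12, 10]
r3 m[φ4→Q] = [7, 7]
r3 m[φ5→M] = [2, 5]
r3 m[φ6→N] = [5, 9]
r3 m[φ7→P] = [2, 6]
r3 m[K→φ0] = [0, 0]
r3 m[D→φ2] = [0, 0]
r3 m[P→φ0] = [2, 6]
r3 m[P→φ1] = [7, 11]
r3 m[P→φ7] = [5, 5]
r3 m[N→φ3] = [5, 9]
r3 m[N→φ6] = [5, 1]
r3 m[M→φ1] = [5, 9]
r3 m[M→φ2] = [7, 6]
r3 m[M→φ3] = [4, 8]
r3 m[M→φ5] = [5, 4]
r3 m[H→φ2] = [0, 0]
r3 m[Q→φ1] = [7, 7]
r3 m[Q→φ4] = [0, 2]
r4 m[φ0→K] = [11, 7]
r4 m[φ0→P] = [5, 5]
r4 m[φ1→P] = [14, 14]
r4 m[φ1→M] = [16, 14]
r4 m[φ1→Q] = [16, 14]
r4 m[φ2→D] = [9, 7]
r4 m[φ2→M] = [0, 3]
r4 m[φ2→H] = [8, 7]
r4 m[φ3→N] = [11, 7]
r4 m[φ3→M] = [12, 10]
r4 m[φ4→Q] = [7, 7]
r4 m[φ5→M] = [2, 5]
r4 m[φ6→N] = [5, 9]
r4 m[φ7→P] = [2, 6]
r4 m[K→φ0] = [0, 0]
r4 m[D→φ2] = [0, 0]
r4 m[P→φ0] = [16, 20]
r4 m[P→φ1] = [7, 11]
r4 m[P→φ7] = [19, 19]
r4 m[N→φ3] = [5, 9]
r4 m[N→φ6] = [11, 7]
r4 m[M→φ1] = [14, 18]
r4 m[M→φ2] = [30, 29]
r4 m[M→φ3] = [18, 22]
r4 m[M→φ5] = [28, 27]
r4 m[H→φ2] = [0, 0]
r4 m[Q→φ1] = [7, 7]
r4 m[Q→φ4] = [16, 14]
r5 m[φ0→K] = [25, 21]
r5 m[φ0→P] = [5, 5]
r5 m[φ1→P] = [23, 23]
r5 m[φ1→M] = [16, 14]
r5 m[φ1→Q] = [25, 23]
r5 m[φ2→D] = [32, 30]
r5 m[φ2→M] = [0, 3]
r5 m[φ2→H] = [31, 30]
r5 m[φ3→N] = [25, 21]
r5 m[φ3→M] = [12, 10]
r5 m[φ4→Q] = [7, 7]
r5 m[φ5→M] = [2, 5]
r5 m[φ6→N] = [5, 9]
r5 m[φ7→P] = [2, 6]
r5 m[K→φ0] = [0, 0]
r5 m[D→φ2] = [0, 0]
r5 m[P→φ0] = [16, 20]
r5 m[P→φ1] = [7, 11]
r5 m[P→φ7] = [19, 19]
r5 m[N→φ3] = [5, 9]
r5 m[N→φ6] = [11, 7]
r5 m[M→φ1] = [14, 18]
r5 m[M→φ2] = [30, 29]
r5 m[M→φ3] = [18, 22]
r5 m[M→φ5] = [28, 27]
r5 m[H→φ2] = [0, 0]
r5 m[Q→φ1] = [7, 7]
r5 m[Q→φ4] = [16, 14]
r6 m[φ0→K] = [25, 21]
r6 m[φ0→P] = [5, 5]
r6 m[φ1→P] = [23, 23]
r6 m[φ1→M] = [16, 14]
r6 m[φ1→Q] = [25, 23]
r6 m[φ2→D] = [32, 30]
r6 m[φ2→M] = [0, 3]
r6 m[φ2→H] = [31, 30]
r6 m[φ3→N] = [25, 21]
r6 m[φ3→M] = [12, 10]
r6 m[φ4→Q] = [7, 7]
r6 m[φ5→M] = [2, 5]
r6 m[φ6→N] = [5, 9]
r6 m[φ7→P] = [2, 6]
r6 m[K→φ0] = [0, 0]
r6 m[D→φ2] = [0, 0]
r6 m[P→φ0] = [25, 29]
r6 m[P→φ1] = [7, 11]
r6 m[P→φ7] = [28, 28]
r6 m[N→φ3] = [5, 9]
r6 m[N→φ6] = [25, 21]
r6 m[M→φ1] = [14, 18]
r6 m[M→φ2] = [30, 29]
r6 m[M→φ3] = [18, 22]
r6 m[M→φ5] = [28, 27]
r6 m[H→φ2] = [0, 0]
r6 m[Q→φ1] = [7, 7]
r6 m[Q→φ4] = [25, 23]
r7 m[φ0→K] = [34, 30]
r7 m[φ0→P] = [5, 5]
r7 m[φ1→P] = [23, 23]
r7 m[φ1→M] = [16, 14]
r7 m[φ1→Q] = [25, 23]
r7 m[φ2→D] = [32, 30]
r7 m[φ2→M] = [0, 3]
r7 m[φ2→H] = [31, 30]
r7 m[φ3→N] = [25, 21]
r7 m[φ3→M] = [12, 10]
r7 m[φ4→Q] = [7, 7]
r7 m[φ5→M] = [2, 5]
r7 m[φ6→N] = [5, 9]
r7 m[φ7→P] = [2, 6]
r7 m[K→φ0] = [0, 0]
r7 m[D→φ2] = [0, 0]
r7 m[P→φ0] = [25, 29]
r7 m[P→φ1] = [7, 11]
r7 m[P→φ7] = [28, 28]
r7 m[N→φ3] = [5, 9]
r7 m[N→φ6] = [25, 21]
r7 m[M→φ1] = [14, 18]
r7 m[M→φ2] = [30, 29]
r7 m[M→φ3] = [18, 22]
r7 m[M→φ5] = [28, 27]
r7 m[H→φ2] = [0, 0]
r7 m[Q→φ1] = [7, 7]
r7 m[Q→φ4] = [25, 23]
r8 m[φ0→K] = [34, 30]
r8 m[φ0→P] = [5, 5]
r8 m[φ1→P] = [23, 23]
r8 m[φ1→M] = [16, 14]
r8 m[φ1→Q] = [25, 23]
r8 m[φ2→D] = [32, 30]
r8 m[φ2→M] = [0, 3]
r8 m[φ2→H] = [31, 30]
r8 m[φ3→N] = [25, 21]
r8 m[φ3→M] = [12, 10]
r8 m[φ4→Q] = [7, 7]
r8 m[φ5→M] = [2, 5]
r8 m[φ6→N] = [5, 9]
r8 m[φ7→P] = [2, 6]
r8 m[K→φ0] = [0, 0]
r8 m[D→φ2] = [0, 0]
r8 m[P→φ0] = [25, 29]
r8 m[P→φ1] = [7, 11]
r8 m[P→φ7] = [28, 28]
r8 m[N→φ3] = [5, 9]
r8 m[N→φ6] = [25, 21]
r8 m[M→φ1] = [14, 18]
r8 m[M→φ2] = [30, 29]
r8 m[M→φ3] = [18, 22]
r8 m[M→φ5] = [28, 27]
r8 m[H→φ2] = [0, 0]
r8 m[Q→φ1] = [7, 7]
r8 m[Q→φ4] = [25, 23]
fixed point reached at round 8
b[M] = ⊗ incoming = [30, 32]

b[M] = [30, 32]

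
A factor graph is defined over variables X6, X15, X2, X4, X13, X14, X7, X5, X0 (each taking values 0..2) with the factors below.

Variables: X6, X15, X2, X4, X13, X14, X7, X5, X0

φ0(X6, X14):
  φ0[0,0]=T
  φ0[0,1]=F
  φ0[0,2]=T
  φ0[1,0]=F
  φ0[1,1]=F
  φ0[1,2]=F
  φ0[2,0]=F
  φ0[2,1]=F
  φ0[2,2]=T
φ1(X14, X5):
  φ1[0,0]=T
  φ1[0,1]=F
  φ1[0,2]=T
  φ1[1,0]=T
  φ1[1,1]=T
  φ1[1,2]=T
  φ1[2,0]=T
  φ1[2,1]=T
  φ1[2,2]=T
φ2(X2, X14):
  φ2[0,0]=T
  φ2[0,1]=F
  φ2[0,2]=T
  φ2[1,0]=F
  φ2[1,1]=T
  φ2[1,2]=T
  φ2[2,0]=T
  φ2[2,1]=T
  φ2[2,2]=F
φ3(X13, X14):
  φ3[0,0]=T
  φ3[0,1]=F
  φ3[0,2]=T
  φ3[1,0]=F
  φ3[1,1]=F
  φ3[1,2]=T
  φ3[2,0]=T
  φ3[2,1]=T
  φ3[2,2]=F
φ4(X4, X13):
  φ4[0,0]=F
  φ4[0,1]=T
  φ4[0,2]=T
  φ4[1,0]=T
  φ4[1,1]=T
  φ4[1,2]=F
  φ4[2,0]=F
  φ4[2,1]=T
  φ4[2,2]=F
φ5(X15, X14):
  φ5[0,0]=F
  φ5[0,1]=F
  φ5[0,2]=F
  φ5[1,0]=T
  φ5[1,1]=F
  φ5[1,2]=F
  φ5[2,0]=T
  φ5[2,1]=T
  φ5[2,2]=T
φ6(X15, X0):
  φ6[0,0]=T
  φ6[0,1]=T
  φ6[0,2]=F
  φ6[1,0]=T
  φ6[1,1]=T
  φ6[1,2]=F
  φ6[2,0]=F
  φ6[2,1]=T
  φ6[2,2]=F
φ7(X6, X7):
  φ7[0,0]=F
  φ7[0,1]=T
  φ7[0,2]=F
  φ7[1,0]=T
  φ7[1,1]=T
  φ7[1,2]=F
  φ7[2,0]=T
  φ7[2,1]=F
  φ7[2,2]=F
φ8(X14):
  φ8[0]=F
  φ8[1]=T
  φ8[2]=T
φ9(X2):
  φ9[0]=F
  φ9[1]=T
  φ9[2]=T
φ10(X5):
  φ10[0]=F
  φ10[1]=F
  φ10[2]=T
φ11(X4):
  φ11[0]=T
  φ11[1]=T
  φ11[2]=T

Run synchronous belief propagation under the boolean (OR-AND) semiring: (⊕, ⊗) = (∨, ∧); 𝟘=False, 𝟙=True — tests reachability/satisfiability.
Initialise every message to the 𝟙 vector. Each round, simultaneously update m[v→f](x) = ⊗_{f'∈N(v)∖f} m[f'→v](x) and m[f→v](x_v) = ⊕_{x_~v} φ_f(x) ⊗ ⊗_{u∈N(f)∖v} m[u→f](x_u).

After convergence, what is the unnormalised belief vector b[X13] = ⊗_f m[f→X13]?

b[X13] = [T, T, F]

init: all messages = 𝟙 over 3 values
r1 m[φ0→X6] = [T, F, T]
r1 m[φ0→X14] = [T, F, T]
r1 m[φ1→X14] = [T, T, T]
r1 m[φ1→X5] = [T, T, T]
r1 m[φ2→X2] = [T, T, T]
r1 m[φ2→X14] = [T, T, T]
r1 m[φ3→X13] = [T, T, T]
r1 m[φ3→X14] = [T, T, T]
r1 m[φ4→X4] = [T, T, T]
r1 m[φ4→X13] = [T, T, T]
r1 m[φ5→X15] = [F, T, T]
r1 m[φ5→X14] = [T, T, T]
r1 m[φ6→X15] = [T, T, T]
r1 m[φ6→X0] = [T, T, F]
r1 m[φ7→X6] = [T, T, T]
r1 m[φ7→X7] = [T, T, F]
r1 m[φ8→X14] = [F, T, T]
r1 m[φ9→X2] = [F, T, T]
r1 m[φ10→X5] = [F, F, T]
r1 m[φ11→X4] = [T, T, T]
r1 m[X6→φ0] = [T, T, T]
r1 m[X6→φ7] = [T, T, T]
r1 m[X15→φ5] = [T, T, T]
r1 m[X15→φ6] = [T, T, T]
r1 m[X2→φ2] = [T, T, T]
r1 m[X2→φ9] = [T, T, T]
r1 m[X4→φ4] = [T, T, T]
r1 m[X4→φ11] = [T, T, T]
r1 m[X13→φ3] = [T, T, T]
r1 m[X13→φ4] = [T, T, T]
r1 m[X14→φ0] = [T, T, T]
r1 m[X14→φ1] = [T, T, T]
r1 m[X14→φ2] = [T, T, T]
r1 m[X14→φ3] = [T, T, T]
r1 m[X14→φ5] = [T, T, T]
r1 m[X14→φ8] = [T, T, T]
r1 m[X7→φ7] = [T, T, T]
r1 m[X5→φ1] = [T, T, T]
r1 m[X5→φ10] = [T, T, T]
r1 m[X0→φ6] = [T, T, T]
r2 m[φ0→X6] = [T, F, T]
r2 m[φ0→X14] = [T, F, T]
r2 m[φ1→X14] = [T, T, T]
r2 m[φ1→X5] = [T, T, T]
r2 m[φ2→X2] = [T, T, T]
r2 m[φ2→X14] = [T, T, T]
r2 m[φ3→X13] = [T, T, T]
r2 m[φ3→X14] = [T, T, T]
r2 m[φ4→X4] = [T, T, T]
r2 m[φ4→X13] = [T, T, T]
r2 m[φ5→X15] = [F, T, T]
r2 m[φ5→X14] = [T, T, T]
r2 m[φ6→X15] = [T, T, T]
r2 m[φ6→X0] = [T, T, F]
r2 m[φ7→X6] = [T, T, T]
r2 m[φ7→X7] = [T, T, F]
r2 m[φ8→X14] = [F, T, T]
r2 m[φ9→X2] = [F, T, T]
r2 m[φ10→X5] = [F, F, T]
r2 m[φ11→X4] = [T, T, T]
r2 m[X6→φ0] = [T, T, T]
r2 m[X6→φ7] = [T, F, T]
r2 m[X15→φ5] = [T, T, T]
r2 m[X15→φ6] = [F, T, T]
r2 m[X2→φ2] = [F, T, T]
r2 m[X2→φ9] = [T, T, T]
r2 m[X4→φ4] = [T, T, T]
r2 m[X4→φ11] = [T, T, T]
r2 m[X13→φ3] = [T, T, T]
r2 m[X13→φ4] = [T, T, T]
r2 m[X14→φ0] = [F, T, T]
r2 m[X14→φ1] = [F, F, T]
r2 m[X14→φ2] = [F, F, T]
r2 m[X14→φ3] = [F, F, T]
r2 m[X14→φ5] = [F, F, T]
r2 m[X14→φ8] = [T, F, T]
r2 m[X7→φ7] = [T, T, T]
r2 m[X5→φ1] = [F, F, T]
r2 m[X5→φ10] = [T, T, T]
r2 m[X0→φ6] = [T, T, T]
r3 m[φ0→X6] = [T, F, T]
r3 m[φ0→X14] = [T, F, T]
r3 m[φ1→X14] = [T, T, T]
r3 m[φ1→X5] = [T, T, T]
r3 m[φ2→X2] = [T, T, F]
r3 m[φ2→X14] = [T, T, T]
r3 m[φ3→X13] = [T, T, F]
r3 m[φ3→X14] = [T, T, T]
r3 m[φ4→X4] = [T, T, T]
r3 m[φ4→X13] = [T, T, T]
r3 m[φ5→X15] = [F, F, T]
r3 m[φ5→X14] = [T, T, T]
r3 m[φ6→X15] = [T, T, T]
r3 m[φ6→X0] = [T, T, F]
r3 m[φ7→X6] = [T, T, T]
r3 m[φ7→X7] = [T, T, F]
r3 m[φ8→X14] = [F, T, T]
r3 m[φ9→X2] = [F, T, T]
r3 m[φ10→X5] = [F, F, T]
r3 m[φ11→X4] = [T, T, T]
r3 m[X6→φ0] = [T, T, T]
r3 m[X6→φ7] = [T, F, T]
r3 m[X15→φ5] = [T, T, T]
r3 m[X15→φ6] = [F, T, T]
r3 m[X2→φ2] = [F, T, T]
r3 m[X2→φ9] = [T, T, T]
r3 m[X4→φ4] = [T, T, T]
r3 m[X4→φ11] = [T, T, T]
r3 m[X13→φ3] = [T, T, T]
r3 m[X13→φ4] = [T, T, T]
r3 m[X14→φ0] = [F, T, T]
r3 m[X14→φ1] = [F, F, T]
r3 m[X14→φ2] = [F, F, T]
r3 m[X14→φ3] = [F, F, T]
r3 m[X14→φ5] = [F, F, T]
r3 m[X14→φ8] = [T, F, T]
r3 m[X7→φ7] = [T, T, T]
r3 m[X5→φ1] = [F, F, T]
r3 m[X5→φ10] = [T, T, T]
r3 m[X0→φ6] = [T, T, T]
r4 m[φ0→X6] = [T, F, T]
r4 m[φ0→X14] = [T, F, T]
r4 m[φ1→X14] = [T, T, T]
r4 m[φ1→X5] = [T, T, T]
r4 m[φ2→X2] = [T, T, F]
r4 m[φ2→X14] = [T, T, T]
r4 m[φ3→X13] = [T, T, F]
r4 m[φ3→X14] = [T, T, T]
r4 m[φ4→X4] = [T, T, T]
r4 m[φ4→X13] = [T, T, T]
r4 m[φ5→X15] = [F, F, T]
r4 m[φ5→X14] = [T, T, T]
r4 m[φ6→X15] = [T, T, T]
r4 m[φ6→X0] = [T, T, F]
r4 m[φ7→X6] = [T, T, T]
r4 m[φ7→X7] = [T, T, F]
r4 m[φ8→X14] = [F, T, T]
r4 m[φ9→X2] = [F, T, T]
r4 m[φ10→X5] = [F, F, T]
r4 m[φ11→X4] = [T, T, T]
r4 m[X6→φ0] = [T, T, T]
r4 m[X6→φ7] = [T, F, T]
r4 m[X15→φ5] = [T, T, T]
r4 m[X15→φ6] = [F, F, T]
r4 m[X2→φ2] = [F, T, T]
r4 m[X2→φ9] = [T, T, F]
r4 m[X4→φ4] = [T, T, T]
r4 m[X4→φ11] = [T, T, T]
r4 m[X13→φ3] = [T, T, T]
r4 m[X13→φ4] = [T, T, F]
r4 m[X14→φ0] = [F, T, T]
r4 m[X14→φ1] = [F, F, T]
r4 m[X14→φ2] = [F, F, T]
r4 m[X14→φ3] = [F, F, T]
r4 m[X14→φ5] = [F, F, T]
r4 m[X14→φ8] = [T, F, T]
r4 m[X7→φ7] = [T, T, T]
r4 m[X5→φ1] = [F, F, T]
r4 m[X5→φ10] = [T, T, T]
r4 m[X0→φ6] = [T, T, T]
r5 m[φ0→X6] = [T, F, T]
r5 m[φ0→X14] = [T, F, T]
r5 m[φ1→X14] = [T, T, T]
r5 m[φ1→X5] = [T, T, T]
r5 m[φ2→X2] = [T, T, F]
r5 m[φ2→X14] = [T, T, T]
r5 m[φ3→X13] = [T, T, F]
r5 m[φ3→X14] = [T, T, T]
r5 m[φ4→X4] = [T, T, T]
r5 m[φ4→X13] = [T, T, T]
r5 m[φ5→X15] = [F, F, T]
r5 m[φ5→X14] = [T, T, T]
r5 m[φ6→X15] = [T, T, T]
r5 m[φ6→X0] = [F, T, F]
r5 m[φ7→X6] = [T, T, T]
r5 m[φ7→X7] = [T, T, F]
r5 m[φ8→X14] = [F, T, T]
r5 m[φ9→X2] = [F, T, T]
r5 m[φ10→X5] = [F, F, T]
r5 m[φ11→X4] = [T, T, T]
r5 m[X6→φ0] = [T, T, T]
r5 m[X6→φ7] = [T, F, T]
r5 m[X15→φ5] = [T, T, T]
r5 m[X15→φ6] = [F, F, T]
r5 m[X2→φ2] = [F, T, T]
r5 m[X2→φ9] = [T, T, F]
r5 m[X4→φ4] = [T, T, T]
r5 m[X4→φ11] = [T, T, T]
r5 m[X13→φ3] = [T, T, T]
r5 m[X13→φ4] = [T, T, F]
r5 m[X14→φ0] = [F, T, T]
r5 m[X14→φ1] = [F, F, T]
r5 m[X14→φ2] = [F, F, T]
r5 m[X14→φ3] = [F, F, T]
r5 m[X14→φ5] = [F, F, T]
r5 m[X14→φ8] = [T, F, T]
r5 m[X7→φ7] = [T, T, T]
r5 m[X5→φ1] = [F, F, T]
r5 m[X5→φ10] = [T, T, T]
r5 m[X0→φ6] = [T, T, T]
r6 m[φ0→X6] = [T, F, T]
r6 m[φ0→X14] = [T, F, T]
r6 m[φ1→X14] = [T, T, T]
r6 m[φ1→X5] = [T, T, T]
r6 m[φ2→X2] = [T, T, F]
r6 m[φ2→X14] = [T, T, T]
r6 m[φ3→X13] = [T, T, F]
r6 m[φ3→X14] = [T, T, T]
r6 m[φ4→X4] = [T, T, T]
r6 m[φ4→X13] = [T, T, T]
r6 m[φ5→X15] = [F, F, T]
r6 m[φ5→X14] = [T, T, T]
r6 m[φ6→X15] = [T, T, T]
r6 m[φ6→X0] = [F, T, F]
r6 m[φ7→X6] = [T, T, T]
r6 m[φ7→X7] = [T, T, F]
r6 m[φ8→X14] = [F, T, T]
r6 m[φ9→X2] = [F, T, T]
r6 m[φ10→X5] = [F, F, T]
r6 m[φ11→X4] = [T, T, T]
r6 m[X6→φ0] = [T, T, T]
r6 m[X6→φ7] = [T, F, T]
r6 m[X15→φ5] = [T, T, T]
r6 m[X15→φ6] = [F, F, T]
r6 m[X2→φ2] = [F, T, T]
r6 m[X2→φ9] = [T, T, F]
r6 m[X4→φ4] = [T, T, T]
r6 m[X4→φ11] = [T, T, T]
r6 m[X13→φ3] = [T, T, T]
r6 m[X13→φ4] = [T, T, F]
r6 m[X14→φ0] = [F, T, T]
r6 m[X14→φ1] = [F, F, T]
r6 m[X14→φ2] = [F, F, T]
r6 m[X14→φ3] = [F, F, T]
r6 m[X14→φ5] = [F, F, T]
r6 m[X14→φ8] = [T, F, T]
r6 m[X7→φ7] = [T, T, T]
r6 m[X5→φ1] = [F, F, T]
r6 m[X5→φ10] = [T, T, T]
r6 m[X0→φ6] = [T, T, T]
fixed point reached at round 6
b[X13] = ⊗ incoming = [T, T, F]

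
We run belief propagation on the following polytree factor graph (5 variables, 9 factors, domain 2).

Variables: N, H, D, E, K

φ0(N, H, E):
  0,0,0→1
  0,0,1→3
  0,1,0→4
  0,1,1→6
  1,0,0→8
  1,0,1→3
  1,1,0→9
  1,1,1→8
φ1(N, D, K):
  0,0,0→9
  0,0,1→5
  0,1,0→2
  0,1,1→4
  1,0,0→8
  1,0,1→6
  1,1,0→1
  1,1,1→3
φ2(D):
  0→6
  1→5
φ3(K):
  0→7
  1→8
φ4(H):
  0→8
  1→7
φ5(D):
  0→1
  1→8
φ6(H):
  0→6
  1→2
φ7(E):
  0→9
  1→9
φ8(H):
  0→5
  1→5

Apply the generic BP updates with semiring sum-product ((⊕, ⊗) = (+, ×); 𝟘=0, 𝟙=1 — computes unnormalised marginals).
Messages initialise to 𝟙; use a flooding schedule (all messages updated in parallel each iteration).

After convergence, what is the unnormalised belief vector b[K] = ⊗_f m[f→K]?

b[K] = [35247240, 65727360]

init: all messages = 𝟙 over 2 values
r1 m[φ0→N] = [14, 28]
r1 m[φ0→H] = [15, 27]
r1 m[φ0→E] = [22, 20]
r1 m[φ1→N] = [20, 18]
r1 m[φ1→D] = [28, 10]
r1 m[φ1→K] = [20, 18]
r1 m[φ2→D] = [6, 5]
r1 m[φ3→K] = [7, 8]
r1 m[φ4→H] = [8, 7]
r1 m[φ5→D] = [1, 8]
r1 m[φ6→H] = [6, 2]
r1 m[φ7→E] = [9, 9]
r1 m[φ8→H] = [5, 5]
r1 m[N→φ0] = [1, 1]
r1 m[N→φ1] = [1, 1]
r1 m[H→φ0] = [1, 1]
r1 m[H→φ4] = [1, 1]
r1 m[H→φ6] = [1, 1]
r1 m[H→φ8] = [1, 1]
r1 m[D→φ1] = [1, 1]
r1 m[D→φ2] = [1, 1]
r1 m[D→φ5] = [1, 1]
r1 m[E→φ0] = [1, 1]
r1 m[E→φ7] = [1, 1]
r1 m[K→φ1] = [1, 1]
r1 m[K→φ3] = [1, 1]
r2 m[φ0→N] = [14, 28]
r2 m[φ0→H] = [15, 27]
r2 m[φ0→E] = [22, 20]
r2 m[φ1→N] = [20, 18]
r2 m[φ1→D] = [28, 10]
r2 m[φ1→K] = [20, 18]
r2 m[φ2→D] = [6, 5]
r2 m[φ3→K] = [7, 8]
r2 m[φ4→H] = [8, 7]
r2 m[φ5→D] = [1, 8]
r2 m[φ6→H] = [6, 2]
r2 m[φ7→E] = [9, 9]
r2 m[φ8→H] = [5, 5]
r2 m[N→φ0] = [20, 18]
r2 m[N→φ1] = [14, 28]
r2 m[H→φ0] = [240, 70]
r2 m[H→φ4] = [450, 270]
r2 m[H→φ6] = [600, 945]
r2 m[H→φ8] = [720, 378]
r2 m[D→φ1] = [6, 40]
r2 m[D→φ2] = [28, 80]
r2 m[D→φ5] = [168, 50]
r2 m[E→φ0] = [9, 9]
r2 m[E→φ7] = [22, 20]
r2 m[K→φ1] = [7, 8]
r2 m[K→φ3] = [20, 18]
r3 m[φ0→N] = [14940, 34470]
r3 m[φ0→H] = [2502, 4554]
r3 m[φ0→E] = [56300, 45840]
r3 m[φ1→N] = [2458, 1864]
r3 m[φ1→D] = [4354, 1512]
r3 m[φ1→K] = [4340, 7028]
r3 m[φ2→D] = [6, 5]
r3 m[φ3→K] = [7, 8]
r3 m[φ4→H] = [8, 7]
r3 m[φ5→D] = [1, 8]
r3 m[φ6→H] = [6, 2]
r3 m[φ7→E] = [9, 9]
r3 m[φ8→H] = [5, 5]
r3 m[N→φ0] = [20, 18]
r3 m[N→φ1] = [14, 28]
r3 m[H→φ0] = [240, 70]
r3 m[H→φ4] = [450, 270]
r3 m[H→φ6] = [600, 945]
r3 m[H→φ8] = [720, 378]
r3 m[D→φ1] = [6, 40]
r3 m[D→φ2] = [28, 80]
r3 m[D→φ5] = [168, 50]
r3 m[E→φ0] = [9, 9]
r3 m[E→φ7] = [22, 20]
r3 m[K→φ1] = [7, 8]
r3 m[K→φ3] = [20, 18]
r4 m[φ0→N] = [14940, 34470]
r4 m[φ0→H] = [2502, 4554]
r4 m[φ0→E] = [56300, 45840]
r4 m[φ1→N] = [2458, 1864]
r4 m[φ1→D] = [4354, 1512]
r4 m[φ1→K] = [4340, 7028]
r4 m[φ2→D] = [6, 5]
r4 m[φ3→K] = [7, 8]
r4 m[φ4→H] = [8, 7]
r4 m[φ5→D] = [1, 8]
r4 m[φ6→H] = [6, 2]
r4 m[φ7→E] = [9, 9]
r4 m[φ8→H] = [5, 5]
r4 m[N→φ0] = [2458, 1864]
r4 m[N→φ1] = [14940, 34470]
r4 m[H→φ0] = [240, 70]
r4 m[H→φ4] = [75060, 45540]
r4 m[H→φ6] = [100080, 159390]
r4 m[H→φ8] = [120096, 63756]
r4 m[D→φ1] = [6, 40]
r4 m[D→φ2] = [4354, 12096]
r4 m[D→φ5] = [26124, 7560]
r4 m[E→φ0] = [9, 9]
r4 m[E→φ7] = [56300, 45840]
r4 m[K→φ1] = [7, 8]
r4 m[K→φ3] = [4340, 7028]
r5 m[φ0→N] = [14940, 34470]
r5 m[φ0→H] = [273024, 506412]
r5 m[φ0→E] = [6031360, 5188040]
r5 m[φ1→N] = [2458, 1864]
r5 m[φ1→D] = [5123700, 1755810]
r5 m[φ1→K] = [5035320, 8215920]
r5 m[φ2→D] = [6, 5]
r5 m[φ3→K] = [7, 8]
r5 m[φ4→H] = [8, 7]
r5 m[φ5→D] = [1, 8]
r5 m[φ6→H] = [6, 2]
r5 m[φ7→E] = [9, 9]
r5 m[φ8→H] = [5, 5]
r5 m[N→φ0] = [2458, 1864]
r5 m[N→φ1] = [14940, 34470]
r5 m[H→φ0] = [240, 70]
r5 m[H→φ4] = [75060, 45540]
r5 m[H→φ6] = [100080, 159390]
r5 m[H→φ8] = [120096, 63756]
r5 m[D→φ1] = [6, 40]
r5 m[D→φ2] = [4354, 12096]
r5 m[D→φ5] = [26124, 7560]
r5 m[E→φ0] = [9, 9]
r5 m[E→φ7] = [56300, 45840]
r5 m[K→φ1] = [7, 8]
r5 m[K→φ3] = [4340, 7028]
r6 m[φ0→N] = [14940, 34470]
r6 m[φ0→H] = [273024, 506412]
r6 m[φ0→E] = [6031360, 5188040]
r6 m[φ1→N] = [2458, 1864]
r6 m[φ1→D] = [5123700, 1755810]
r6 m[φ1→K] = [5035320, 8215920]
r6 m[φ2→D] = [6, 5]
r6 m[φ3→K] = [7, 8]
r6 m[φ4→H] = [8, 7]
r6 m[φ5→D] = [1, 8]
r6 m[φ6→H] = [6, 2]
r6 m[φ7→E] = [9, 9]
r6 m[φ8→H] = [5, 5]
r6 m[N→φ0] = [2458, 1864]
r6 m[N→φ1] = [14940, 34470]
r6 m[H→φ0] = [240, 70]
r6 m[H→φ4] = [8190720, 5064120]
r6 m[H→φ6] = [10920960, 17724420]
r6 m[H→φ8] = [13105152, 7089768]
r6 m[D→φ1] = [6, 40]
r6 m[D→φ2] = [5123700, 14046480]
r6 m[D→φ5] = [30742200, 8779050]
r6 m[E→φ0] = [9, 9]
r6 m[E→φ7] = [6031360, 5188040]
r6 m[K→φ1] = [7, 8]
r6 m[K→φ3] = [5035320, 8215920]
r7 m[φ0→N] = [14940, 34470]
r7 m[φ0→H] = [273024, 506412]
r7 m[φ0→E] = [6031360, 5188040]
r7 m[φ1→N] = [2458, 1864]
r7 m[φ1→D] = [5123700, 1755810]
r7 m[φ1→K] = [5035320, 8215920]
r7 m[φ2→D] = [6, 5]
r7 m[φ3→K] = [7, 8]
r7 m[φ4→H] = [8, 7]
r7 m[φ5→D] = [1, 8]
r7 m[φ6→H] = [6, 2]
r7 m[φ7→E] = [9, 9]
r7 m[φ8→H] = [5, 5]
r7 m[N→φ0] = [2458, 1864]
r7 m[N→φ1] = [14940, 34470]
r7 m[H→φ0] = [240, 70]
r7 m[H→φ4] = [8190720, 5064120]
r7 m[H→φ6] = [10920960, 17724420]
r7 m[H→φ8] = [13105152, 7089768]
r7 m[D→φ1] = [6, 40]
r7 m[D→φ2] = [5123700, 14046480]
r7 m[D→φ5] = [30742200, 8779050]
r7 m[E→φ0] = [9, 9]
r7 m[E→φ7] = [6031360, 5188040]
r7 m[K→φ1] = [7, 8]
r7 m[K→φ3] = [5035320, 8215920]
fixed point reached at round 7
b[K] = ⊗ incoming = [35247240, 65727360]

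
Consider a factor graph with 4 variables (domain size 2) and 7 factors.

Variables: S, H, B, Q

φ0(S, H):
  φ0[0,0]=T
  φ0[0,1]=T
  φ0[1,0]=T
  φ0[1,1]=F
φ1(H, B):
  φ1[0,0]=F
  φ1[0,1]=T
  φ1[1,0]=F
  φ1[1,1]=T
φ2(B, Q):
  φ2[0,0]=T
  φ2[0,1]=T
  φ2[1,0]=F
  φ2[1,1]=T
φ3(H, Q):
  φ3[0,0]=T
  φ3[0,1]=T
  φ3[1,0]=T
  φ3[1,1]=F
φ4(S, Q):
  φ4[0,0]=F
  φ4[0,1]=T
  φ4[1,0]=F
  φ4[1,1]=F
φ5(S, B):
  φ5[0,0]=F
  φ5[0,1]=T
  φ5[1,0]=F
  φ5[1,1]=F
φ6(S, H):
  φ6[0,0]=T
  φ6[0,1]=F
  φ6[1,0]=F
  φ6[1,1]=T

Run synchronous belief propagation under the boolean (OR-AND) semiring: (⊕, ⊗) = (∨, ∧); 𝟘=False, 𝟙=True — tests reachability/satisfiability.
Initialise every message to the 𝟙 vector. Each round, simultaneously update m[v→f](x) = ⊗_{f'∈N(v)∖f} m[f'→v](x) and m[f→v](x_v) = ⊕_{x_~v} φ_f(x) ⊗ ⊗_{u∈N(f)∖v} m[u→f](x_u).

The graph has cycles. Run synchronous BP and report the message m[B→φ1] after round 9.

init: all messages = 𝟙 over 2 values
r1 m[φ0→S] = [T, T]
r1 m[φ0→H] = [T, T]
r1 m[φ1→H] = [T, T]
r1 m[φ1→B] = [F, T]
r1 m[φ2→B] = [T, T]
r1 m[φ2→Q] = [T, T]
r1 m[φ3→H] = [T, T]
r1 m[φ3→Q] = [T, T]
r1 m[φ4→S] = [T, F]
r1 m[φ4→Q] = [F, T]
r1 m[φ5→S] = [T, F]
r1 m[φ5→B] = [F, T]
r1 m[φ6→S] = [T, T]
r1 m[φ6→H] = [T, T]
r1 m[S→φ0] = [T, T]
r1 m[S→φ4] = [T, T]
r1 m[S→φ5] = [T, T]
r1 m[S→φ6] = [T, T]
r1 m[H→φ0] = [T, T]
r1 m[H→φ1] = [T, T]
r1 m[H→φ3] = [T, T]
r1 m[H→φ6] = [T, T]
r1 m[B→φ1] = [T, T]
r1 m[B→φ2] = [T, T]
r1 m[B→φ5] = [T, T]
r1 m[Q→φ2] = [T, T]
r1 m[Q→φ3] = [T, T]
r1 m[Q→φ4] = [T, T]
r2 m[φ0→S] = [T, T]
r2 m[φ0→H] = [T, T]
r2 m[φ1→H] = [T, T]
r2 m[φ1→B] = [F, T]
r2 m[φ2→B] = [T, T]
r2 m[φ2→Q] = [T, T]
r2 m[φ3→H] = [T, T]
r2 m[φ3→Q] = [T, T]
r2 m[φ4→S] = [T, F]
r2 m[φ4→Q] = [F, T]
r2 m[φ5→S] = [T, F]
r2 m[φ5→B] = [F, T]
r2 m[φ6→S] = [T, T]
r2 m[φ6→H] = [T, T]
r2 m[S→φ0] = [T, F]
r2 m[S→φ4] = [T, F]
r2 m[S→φ5] = [T, F]
r2 m[S→φ6] = [T, F]
r2 m[H→φ0] = [T, T]
r2 m[H→φ1] = [T, T]
r2 m[H→φ3] = [T, T]
r2 m[H→φ6] = [T, T]
r2 m[B→φ1] = [F, T]
r2 m[B→φ2] = [F, T]
r2 m[B→φ5] = [F, T]
r2 m[Q→φ2] = [F, T]
r2 m[Q→φ3] = [F, T]
r2 m[Q→φ4] = [T, T]
r3 m[φ0→S] = [T, T]
r3 m[φ0→H] = [T, T]
r3 m[φ1→H] = [T, T]
r3 m[φ1→B] = [F, T]
r3 m[φ2→B] = [T, T]
r3 m[φ2→Q] = [F, T]
r3 m[φ3→H] = [T, F]
r3 m[φ3→Q] = [T, T]
r3 m[φ4→S] = [T, F]
r3 m[φ4→Q] = [F, T]
r3 m[φ5→S] = [T, F]
r3 m[φ5→B] = [F, T]
r3 m[φ6→S] = [T, T]
r3 m[φ6→H] = [T, F]
r3 m[S→φ0] = [T, F]
r3 m[S→φ4] = [T, F]
r3 m[S→φ5] = [T, F]
r3 m[S→φ6] = [T, F]
r3 m[H→φ0] = [T, T]
r3 m[H→φ1] = [T, T]
r3 m[H→φ3] = [T, T]
r3 m[H→φ6] = [T, T]
r3 m[B→φ1] = [F, T]
r3 m[B→φ2] = [F, T]
r3 m[B→φ5] = [F, T]
r3 m[Q→φ2] = [F, T]
r3 m[Q→φ3] = [F, T]
r3 m[Q→φ4] = [T, T]
r4 m[φ0→S] = [T, T]
r4 m[φ0→H] = [T, T]
r4 m[φ1→H] = [T, T]
r4 m[φ1→B] = [F, T]
r4 m[φ2→B] = [T, T]
r4 m[φ2→Q] = [F, T]
r4 m[φ3→H] = [T, F]
r4 m[φ3→Q] = [T, T]
r4 m[φ4→S] = [T, F]
r4 m[φ4→Q] = [F, T]
r4 m[φ5→S] = [T, F]
r4 m[φ5→B] = [F, T]
r4 m[φ6→S] = [T, T]
r4 m[φ6→H] = [T, F]
r4 m[S→φ0] = [T, F]
r4 m[S→φ4] = [T, F]
r4 m[S→φ5] = [T, F]
r4 m[S→φ6] = [T, F]
r4 m[H→φ0] = [T, F]
r4 m[H→φ1] = [T, F]
r4 m[H→φ3] = [T, F]
r4 m[H→φ6] = [T, F]
r4 m[B→φ1] = [F, T]
r4 m[B→φ2] = [F, T]
r4 m[B→φ5] = [F, T]
r4 m[Q→φ2] = [F, T]
r4 m[Q→φ3] = [F, T]
r4 m[Q→φ4] = [F, T]
r5 m[φ0→S] = [T, T]
r5 m[φ0→H] = [T, T]
r5 m[φ1→H] = [T, T]
r5 m[φ1→B] = [F, T]
r5 m[φ2→B] = [T, T]
r5 m[φ2→Q] = [F, T]
r5 m[φ3→H] = [T, F]
r5 m[φ3→Q] = [T, T]
r5 m[φ4→S] = [T, F]
r5 m[φ4→Q] = [F, T]
r5 m[φ5→S] = [T, F]
r5 m[φ5→B] = [F, T]
r5 m[φ6→S] = [T, F]
r5 m[φ6→H] = [T, F]
r5 m[S→φ0] = [T, F]
r5 m[S→φ4] = [T, F]
r5 m[S→φ5] = [T, F]
r5 m[S→φ6] = [T, F]
r5 m[H→φ0] = [T, F]
r5 m[H→φ1] = [T, F]
r5 m[H→φ3] = [T, F]
r5 m[H→φ6] = [T, F]
r5 m[B→φ1] = [F, T]
r5 m[B→φ2] = [F, T]
r5 m[B→φ5] = [F, T]
r5 m[Q→φ2] = [F, T]
r5 m[Q→φ3] = [F, T]
r5 m[Q→φ4] = [F, T]
r6 m[φ0→S] = [T, T]
r6 m[φ0→H] = [T, T]
r6 m[φ1→H] = [T, T]
r6 m[φ1→B] = [F, T]
r6 m[φ2→B] = [T, T]
r6 m[φ2→Q] = [F, T]
r6 m[φ3→H] = [T, F]
r6 m[φ3→Q] = [T, T]
r6 m[φ4→S] = [T, F]
r6 m[φ4→Q] = [F, T]
r6 m[φ5→S] = [T, F]
r6 m[φ5→B] = [F, T]
r6 m[φ6→S] = [T, F]
r6 m[φ6→H] = [T, F]
r6 m[S→φ0] = [T, F]
r6 m[S→φ4] = [T, F]
r6 m[S→φ5] = [T, F]
r6 m[S→φ6] = [T, F]
r6 m[H→φ0] = [T, F]
r6 m[H→φ1] = [T, F]
r6 m[H→φ3] = [T, F]
r6 m[H→φ6] = [T, F]
r6 m[B→φ1] = [F, T]
r6 m[B→φ2] = [F, T]
r6 m[B→φ5] = [F, T]
r6 m[Q→φ2] = [F, T]
r6 m[Q→φ3] = [F, T]
r6 m[Q→φ4] = [F, T]
r7 m[φ0→S] = [T, T]
r7 m[φ0→H] = [T, T]
r7 m[φ1→H] = [T, T]
r7 m[φ1→B] = [F, T]
r7 m[φ2→B] = [T, T]
r7 m[φ2→Q] = [F, T]
r7 m[φ3→H] = [T, F]
r7 m[φ3→Q] = [T, T]
r7 m[φ4→S] = [T, F]
r7 m[φ4→Q] = [F, T]
r7 m[φ5→S] = [T, F]
r7 m[φ5→B] = [F, T]
r7 m[φ6→S] = [T, F]
r7 m[φ6→H] = [T, F]
r7 m[S→φ0] = [T, F]
r7 m[S→φ4] = [T, F]
r7 m[S→φ5] = [T, F]
r7 m[S→φ6] = [T, F]
r7 m[H→φ0] = [T, F]
r7 m[H→φ1] = [T, F]
r7 m[H→φ3] = [T, F]
r7 m[H→φ6] = [T, F]
r7 m[B→φ1] = [F, T]
r7 m[B→φ2] = [F, T]
r7 m[B→φ5] = [F, T]
r7 m[Q→φ2] = [F, T]
r7 m[Q→φ3] = [F, T]
r7 m[Q→φ4] = [F, T]
r8 m[φ0→S] = [T, T]
r8 m[φ0→H] = [T, T]
r8 m[φ1→H] = [T, T]
r8 m[φ1→B] = [F, T]
r8 m[φ2→B] = [T, T]
r8 m[φ2→Q] = [F, T]
r8 m[φ3→H] = [T, F]
r8 m[φ3→Q] = [T, T]
r8 m[φ4→S] = [T, F]
r8 m[φ4→Q] = [F, T]
r8 m[φ5→S] = [T, F]
r8 m[φ5→B] = [F, T]
r8 m[φ6→S] = [T, F]
r8 m[φ6→H] = [T, F]
r8 m[S→φ0] = [T, F]
r8 m[S→φ4] = [T, F]
r8 m[S→φ5] = [T, F]
r8 m[S→φ6] = [T, F]
r8 m[H→φ0] = [T, F]
r8 m[H→φ1] = [T, F]
r8 m[H→φ3] = [T, F]
r8 m[H→φ6] = [T, F]
r8 m[B→φ1] = [F, T]
r8 m[B→φ2] = [F, T]
r8 m[B→φ5] = [F, T]
r8 m[Q→φ2] = [F, T]
r8 m[Q→φ3] = [F, T]
r8 m[Q→φ4] = [F, T]
r9 m[φ0→S] = [T, T]
r9 m[φ0→H] = [T, T]
r9 m[φ1→H] = [T, T]
r9 m[φ1→B] = [F, T]
r9 m[φ2→B] = [T, T]
r9 m[φ2→Q] = [F, T]
r9 m[φ3→H] = [T, F]
r9 m[φ3→Q] = [T, T]
r9 m[φ4→S] = [T, F]
r9 m[φ4→Q] = [F, T]
r9 m[φ5→S] = [T, F]
r9 m[φ5→B] = [F, T]
r9 m[φ6→S] = [T, F]
r9 m[φ6→H] = [T, F]
r9 m[S→φ0] = [T, F]
r9 m[S→φ4] = [T, F]
r9 m[S→φ5] = [T, F]
r9 m[S→φ6] = [T, F]
r9 m[H→φ0] = [T, F]
r9 m[H→φ1] = [T, F]
r9 m[H→φ3] = [T, F]
r9 m[H→φ6] = [T, F]
r9 m[B→φ1] = [F, T]
r9 m[B→φ2] = [F, T]
r9 m[B→φ5] = [F, T]
r9 m[Q→φ2] = [F, T]
r9 m[Q→φ3] = [F, T]
r9 m[Q→φ4] = [F, T]
fixed point reached at round 6

message @ round 9 = [F, T]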